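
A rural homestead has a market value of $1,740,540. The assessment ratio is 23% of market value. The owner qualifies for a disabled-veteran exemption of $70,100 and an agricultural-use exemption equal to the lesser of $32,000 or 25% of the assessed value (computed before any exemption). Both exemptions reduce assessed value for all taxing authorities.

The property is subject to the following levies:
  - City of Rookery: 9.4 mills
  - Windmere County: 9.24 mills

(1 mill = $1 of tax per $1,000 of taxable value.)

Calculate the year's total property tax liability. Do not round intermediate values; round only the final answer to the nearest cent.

$5,558.90

Assessed value = $1,740,540 × 0.23 = $400,324.2
Agricultural-use exemption = min($32,000, 25% × $400,324.2) = min($32,000, $100,081.05) = $32,000 (dollar cap binds)
Taxable value = $400,324.2 − $70,100 − $32,000 = $298,224.2
City of Rookery: $298,224.2 × 0.0094 = $2,803.30748
Windmere County: $298,224.2 × 0.00924 = $2,755.591608
Total = $5,558.899088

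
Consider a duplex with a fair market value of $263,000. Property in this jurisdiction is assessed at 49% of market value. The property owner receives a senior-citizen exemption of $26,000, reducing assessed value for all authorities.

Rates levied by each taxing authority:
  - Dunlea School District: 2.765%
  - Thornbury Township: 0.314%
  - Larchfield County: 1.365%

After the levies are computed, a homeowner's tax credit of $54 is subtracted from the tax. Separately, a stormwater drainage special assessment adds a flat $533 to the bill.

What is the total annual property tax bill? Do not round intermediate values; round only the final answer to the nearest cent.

$5,050.54

Assessed value = $263,000 × 0.49 = $128,870
Taxable value = $128,870 − $26,000 = $102,870
Dunlea School District: $102,870 × 0.02765 = $2,844.3555
Thornbury Township: $102,870 × 0.00314 = $323.0118
Larchfield County: $102,870 × 0.01365 = $1,404.1755
Levies subtotal = $4,571.5428
After credit = $4,571.5428 − $54 = $4,517.5428
Total = $4,517.5428 + $533 = $5,050.5428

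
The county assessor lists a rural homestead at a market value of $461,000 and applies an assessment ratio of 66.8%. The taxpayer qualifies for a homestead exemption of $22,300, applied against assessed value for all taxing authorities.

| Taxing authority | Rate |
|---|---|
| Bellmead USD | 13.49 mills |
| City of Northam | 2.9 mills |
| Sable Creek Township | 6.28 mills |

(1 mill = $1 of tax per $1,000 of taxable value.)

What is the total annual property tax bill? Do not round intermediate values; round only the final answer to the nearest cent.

Assessed value = $461,000 × 0.668 = $307,948
Taxable value = $307,948 − $22,300 = $285,648
Bellmead USD: $285,648 × 0.01349 = $3,853.39152
City of Northam: $285,648 × 0.0029 = $828.3792
Sable Creek Township: $285,648 × 0.00628 = $1,793.86944
Total = $3,853.39152 + $828.3792 + $1,793.86944 = $6,475.64016

$6,475.64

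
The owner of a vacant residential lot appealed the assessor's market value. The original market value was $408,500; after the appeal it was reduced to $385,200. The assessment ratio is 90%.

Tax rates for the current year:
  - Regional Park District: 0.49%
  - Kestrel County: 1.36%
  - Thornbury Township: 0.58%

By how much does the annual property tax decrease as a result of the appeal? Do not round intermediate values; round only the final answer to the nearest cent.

$509.57

Old assessed value = $408,500 × 0.9 = $367,650
New assessed value = $385,200 × 0.9 = $346,680
Combined rate = 0.0049 + 0.0136 + 0.0058 = 0.0243
Old tax = $367,650 × 0.0243 = $8,933.895
New tax = $346,680 × 0.0243 = $8,424.324
Reduction = $8,933.895 − $8,424.324 = $509.571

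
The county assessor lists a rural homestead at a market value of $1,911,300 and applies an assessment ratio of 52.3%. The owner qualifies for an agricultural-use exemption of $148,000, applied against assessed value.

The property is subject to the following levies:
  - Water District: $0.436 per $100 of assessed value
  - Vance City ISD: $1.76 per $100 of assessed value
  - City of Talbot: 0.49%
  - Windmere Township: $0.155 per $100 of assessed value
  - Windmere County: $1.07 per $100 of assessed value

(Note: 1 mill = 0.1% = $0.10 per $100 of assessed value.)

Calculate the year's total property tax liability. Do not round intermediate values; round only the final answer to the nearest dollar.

Assessed value = $1,911,300 × 0.523 = $999,609.9
Taxable value = $999,609.9 − $148,000 = $851,609.9
Water District: $851,609.9 × 0.00436 = $3,713.019164
Vance City ISD: $851,609.9 × 0.0176 = $14,988.33424
City of Talbot: $851,609.9 × 0.0049 = $4,172.88851
Windmere Township: $851,609.9 × 0.00155 = $1,319.995345
Windmere County: $851,609.9 × 0.0107 = $9,112.22593
Total = $33,306.463189

$33,306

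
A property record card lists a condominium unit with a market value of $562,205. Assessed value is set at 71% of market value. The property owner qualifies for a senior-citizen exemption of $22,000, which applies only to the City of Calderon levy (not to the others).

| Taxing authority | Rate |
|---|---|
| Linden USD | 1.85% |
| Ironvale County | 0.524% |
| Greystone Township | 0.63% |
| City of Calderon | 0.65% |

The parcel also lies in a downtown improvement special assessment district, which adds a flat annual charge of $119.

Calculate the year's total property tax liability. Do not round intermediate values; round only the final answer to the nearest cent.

Assessed value = $562,205 × 0.71 = $399,165.55
Linden USD: $399,165.55 × 0.0185 = $7,384.562675
Ironvale County: $399,165.55 × 0.00524 = $2,091.627482
Greystone Township: $399,165.55 × 0.0063 = $2,514.742965
City of Calderon: ($399,165.55 − $22,000) × 0.0065 = $377,165.55 × 0.0065 = $2,451.576075
Levies subtotal = $14,442.509197
Total = $14,442.509197 + $119 = $14,561.509197

$14,561.51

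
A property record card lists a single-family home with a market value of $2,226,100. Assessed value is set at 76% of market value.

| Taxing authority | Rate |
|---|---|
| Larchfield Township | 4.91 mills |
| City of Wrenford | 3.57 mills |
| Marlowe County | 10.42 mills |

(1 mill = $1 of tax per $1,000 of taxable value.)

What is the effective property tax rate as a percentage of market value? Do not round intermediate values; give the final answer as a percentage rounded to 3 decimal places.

Assessed value = $2,226,100 × 0.76 = $1,691,836
Larchfield Township: $1,691,836 × 0.00491 = $8,306.91476
City of Wrenford: $1,691,836 × 0.00357 = $6,039.85452
Marlowe County: $1,691,836 × 0.01042 = $17,628.93112
Total tax = $31,975.7004
Effective rate = $31,975.7004 ÷ $2,226,100 = 1.436% of market value

1.436%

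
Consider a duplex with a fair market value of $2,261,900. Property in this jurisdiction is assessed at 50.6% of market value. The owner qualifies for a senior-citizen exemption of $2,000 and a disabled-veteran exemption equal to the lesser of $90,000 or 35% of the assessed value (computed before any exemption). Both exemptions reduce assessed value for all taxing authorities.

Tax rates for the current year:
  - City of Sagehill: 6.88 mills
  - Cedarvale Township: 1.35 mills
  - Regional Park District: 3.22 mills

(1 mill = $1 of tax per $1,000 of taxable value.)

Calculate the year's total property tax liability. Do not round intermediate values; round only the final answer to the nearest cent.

$12,051.37

Assessed value = $2,261,900 × 0.506 = $1,144,521.4
Disabled-veteran exemption = min($90,000, 35% × $1,144,521.4) = min($90,000, $400,582.49) = $90,000 (dollar cap binds)
Taxable value = $1,144,521.4 − $2,000 − $90,000 = $1,052,521.4
City of Sagehill: $1,052,521.4 × 0.00688 = $7,241.347232
Cedarvale Township: $1,052,521.4 × 0.00135 = $1,420.90389
Regional Park District: $1,052,521.4 × 0.00322 = $3,389.118908
Total = $12,051.37003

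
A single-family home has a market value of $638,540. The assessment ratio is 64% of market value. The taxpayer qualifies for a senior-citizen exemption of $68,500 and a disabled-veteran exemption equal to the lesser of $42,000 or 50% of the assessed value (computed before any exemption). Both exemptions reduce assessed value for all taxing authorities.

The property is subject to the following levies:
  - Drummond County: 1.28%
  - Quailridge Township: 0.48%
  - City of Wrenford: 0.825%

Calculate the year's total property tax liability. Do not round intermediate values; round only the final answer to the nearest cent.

$7,707.58

Assessed value = $638,540 × 0.64 = $408,665.6
Disabled-veteran exemption = min($42,000, 50% × $408,665.6) = min($42,000, $204,332.8) = $42,000 (dollar cap binds)
Taxable value = $408,665.6 − $68,500 − $42,000 = $298,165.6
Drummond County: $298,165.6 × 0.0128 = $3,816.51968
Quailridge Township: $298,165.6 × 0.0048 = $1,431.19488
City of Wrenford: $298,165.6 × 0.00825 = $2,459.8662
Total = $7,707.58076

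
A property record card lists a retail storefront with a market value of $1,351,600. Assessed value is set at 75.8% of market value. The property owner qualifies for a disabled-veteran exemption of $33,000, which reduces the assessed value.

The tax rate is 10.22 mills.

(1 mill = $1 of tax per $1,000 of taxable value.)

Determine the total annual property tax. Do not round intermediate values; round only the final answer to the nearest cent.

$10,133.26

Assessed value = $1,351,600 × 0.758 = $1,024,512.8
Taxable value = $1,024,512.8 − $33,000 = $991,512.8
Tax = $991,512.8 × 0.01022 = $10,133.260816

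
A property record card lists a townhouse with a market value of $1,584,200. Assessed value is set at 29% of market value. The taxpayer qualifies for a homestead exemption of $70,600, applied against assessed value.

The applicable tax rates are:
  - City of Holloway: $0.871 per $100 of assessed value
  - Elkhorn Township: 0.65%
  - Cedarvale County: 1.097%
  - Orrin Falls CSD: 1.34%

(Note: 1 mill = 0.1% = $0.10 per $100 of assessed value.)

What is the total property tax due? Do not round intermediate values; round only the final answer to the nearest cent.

$15,389.42

Assessed value = $1,584,200 × 0.29 = $459,418
Taxable value = $459,418 − $70,600 = $388,818
City of Holloway: $388,818 × 0.00871 = $3,386.60478
Elkhorn Township: $388,818 × 0.0065 = $2,527.317
Cedarvale County: $388,818 × 0.01097 = $4,265.33346
Orrin Falls CSD: $388,818 × 0.0134 = $5,210.1612
Total = $15,389.41644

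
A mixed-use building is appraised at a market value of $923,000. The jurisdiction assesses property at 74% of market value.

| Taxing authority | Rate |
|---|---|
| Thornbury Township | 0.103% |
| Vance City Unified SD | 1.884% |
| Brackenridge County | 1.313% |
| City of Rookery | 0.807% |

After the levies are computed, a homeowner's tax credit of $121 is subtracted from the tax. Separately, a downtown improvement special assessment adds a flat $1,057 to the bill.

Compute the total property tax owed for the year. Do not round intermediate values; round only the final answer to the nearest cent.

Assessed value = $923,000 × 0.74 = $683,020
Thornbury Township: $683,020 × 0.00103 = $703.5106
Vance City Unified SD: $683,020 × 0.01884 = $12,868.0968
Brackenridge County: $683,020 × 0.01313 = $8,968.0526
City of Rookery: $683,020 × 0.00807 = $5,511.9714
Levies subtotal = $28,051.6314
After credit = $28,051.6314 − $121 = $27,930.6314
Total = $27,930.6314 + $1,057 = $28,987.6314

$28,987.63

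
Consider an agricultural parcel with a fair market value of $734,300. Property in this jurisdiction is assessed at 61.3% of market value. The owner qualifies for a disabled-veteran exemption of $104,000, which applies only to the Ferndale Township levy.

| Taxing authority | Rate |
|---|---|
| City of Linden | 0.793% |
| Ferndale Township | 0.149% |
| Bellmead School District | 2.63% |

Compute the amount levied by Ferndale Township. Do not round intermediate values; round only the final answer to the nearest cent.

$515.73

Assessed value = $734,300 × 0.613 = $450,125.9
Ferndale Township taxable value = $450,125.9 − $104,000 = $346,125.9
Ferndale Township levy = $346,125.9 × 0.00149 = $515.727591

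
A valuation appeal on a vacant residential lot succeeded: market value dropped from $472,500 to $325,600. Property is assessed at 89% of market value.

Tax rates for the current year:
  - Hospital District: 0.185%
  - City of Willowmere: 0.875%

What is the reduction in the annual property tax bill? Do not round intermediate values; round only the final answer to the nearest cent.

$1,385.85

Old assessed value = $472,500 × 0.89 = $420,525
New assessed value = $325,600 × 0.89 = $289,784
Combined rate = 0.00185 + 0.00875 = 0.0106
Old tax = $420,525 × 0.0106 = $4,457.565
New tax = $289,784 × 0.0106 = $3,071.7104
Reduction = $4,457.565 − $3,071.7104 = $1,385.8546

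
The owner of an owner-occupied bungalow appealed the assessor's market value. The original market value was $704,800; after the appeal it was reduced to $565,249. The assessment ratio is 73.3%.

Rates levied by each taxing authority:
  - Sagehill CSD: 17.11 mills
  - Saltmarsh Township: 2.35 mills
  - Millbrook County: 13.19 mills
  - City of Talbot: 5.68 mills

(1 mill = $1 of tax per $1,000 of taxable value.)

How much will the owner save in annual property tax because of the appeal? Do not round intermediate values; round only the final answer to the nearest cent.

Old assessed value = $704,800 × 0.733 = $516,618.4
New assessed value = $565,249 × 0.733 = $414,327.517
Combined rate = 0.01711 + 0.00235 + 0.01319 + 0.00568 = 0.03833
Old tax = $516,618.4 × 0.03833 = $19,801.983272
New tax = $414,327.517 × 0.03833 = $15,881.17372661
Reduction = $19,801.983272 − $15,881.17372661 = $3,920.80954539

$3,920.81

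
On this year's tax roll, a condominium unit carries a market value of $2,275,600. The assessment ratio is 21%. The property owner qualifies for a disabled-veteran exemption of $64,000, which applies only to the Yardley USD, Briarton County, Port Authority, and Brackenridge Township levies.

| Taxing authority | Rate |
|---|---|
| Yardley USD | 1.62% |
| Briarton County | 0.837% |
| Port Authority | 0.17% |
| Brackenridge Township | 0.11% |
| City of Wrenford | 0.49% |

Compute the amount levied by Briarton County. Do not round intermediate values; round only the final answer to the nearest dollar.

$3,464

Assessed value = $2,275,600 × 0.21 = $477,876
Briarton County taxable value = $477,876 − $64,000 = $413,876
Briarton County levy = $413,876 × 0.00837 = $3,464.14212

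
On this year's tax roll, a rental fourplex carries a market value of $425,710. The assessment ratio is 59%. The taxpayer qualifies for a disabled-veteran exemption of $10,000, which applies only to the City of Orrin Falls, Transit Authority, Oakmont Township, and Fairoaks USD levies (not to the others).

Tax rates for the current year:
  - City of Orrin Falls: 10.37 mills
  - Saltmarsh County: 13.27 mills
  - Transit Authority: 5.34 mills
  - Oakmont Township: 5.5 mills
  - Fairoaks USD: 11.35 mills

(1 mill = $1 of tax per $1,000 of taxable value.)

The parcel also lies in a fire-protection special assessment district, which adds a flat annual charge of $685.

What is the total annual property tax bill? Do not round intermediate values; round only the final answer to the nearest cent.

$11,870.47

Assessed value = $425,710 × 0.59 = $251,168.9
City of Orrin Falls: ($251,168.9 − $10,000) × 0.01037 = $241,168.9 × 0.01037 = $2,500.921493
Saltmarsh County: $251,168.9 × 0.01327 = $3,333.011303
Transit Authority: ($251,168.9 − $10,000) × 0.00534 = $241,168.9 × 0.00534 = $1,287.841926
Oakmont Township: ($251,168.9 − $10,000) × 0.0055 = $241,168.9 × 0.0055 = $1,326.42895
Fairoaks USD: ($251,168.9 − $10,000) × 0.01135 = $241,168.9 × 0.01135 = $2,737.267015
Levies subtotal = $11,185.470687
Total = $11,185.470687 + $685 = $11,870.470687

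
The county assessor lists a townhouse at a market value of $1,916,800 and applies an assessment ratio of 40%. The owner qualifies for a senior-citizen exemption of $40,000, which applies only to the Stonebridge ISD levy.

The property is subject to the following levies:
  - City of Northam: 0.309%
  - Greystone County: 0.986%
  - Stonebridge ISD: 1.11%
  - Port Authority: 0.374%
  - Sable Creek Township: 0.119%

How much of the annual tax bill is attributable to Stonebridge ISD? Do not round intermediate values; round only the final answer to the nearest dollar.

Assessed value = $1,916,800 × 0.4 = $766,720
Stonebridge ISD taxable value = $766,720 − $40,000 = $726,720
Stonebridge ISD levy = $726,720 × 0.0111 = $8,066.592

$8,067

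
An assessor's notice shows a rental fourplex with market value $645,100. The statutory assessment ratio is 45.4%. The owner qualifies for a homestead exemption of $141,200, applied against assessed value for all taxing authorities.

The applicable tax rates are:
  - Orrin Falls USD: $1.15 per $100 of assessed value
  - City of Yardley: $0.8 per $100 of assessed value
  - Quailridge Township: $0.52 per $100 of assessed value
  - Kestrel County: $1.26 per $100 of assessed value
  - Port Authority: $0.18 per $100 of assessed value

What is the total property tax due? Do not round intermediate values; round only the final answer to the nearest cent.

$5,930.51

Assessed value = $645,100 × 0.454 = $292,875.4
Taxable value = $292,875.4 − $141,200 = $151,675.4
Orrin Falls USD: $151,675.4 × 0.0115 = $1,744.2671
City of Yardley: $151,675.4 × 0.008 = $1,213.4032
Quailridge Township: $151,675.4 × 0.0052 = $788.71208
Kestrel County: $151,675.4 × 0.0126 = $1,911.11004
Port Authority: $151,675.4 × 0.0018 = $273.01572
Total = $1,744.2671 + $1,213.4032 + $788.71208 + $1,911.11004 + $273.01572 = $5,930.50814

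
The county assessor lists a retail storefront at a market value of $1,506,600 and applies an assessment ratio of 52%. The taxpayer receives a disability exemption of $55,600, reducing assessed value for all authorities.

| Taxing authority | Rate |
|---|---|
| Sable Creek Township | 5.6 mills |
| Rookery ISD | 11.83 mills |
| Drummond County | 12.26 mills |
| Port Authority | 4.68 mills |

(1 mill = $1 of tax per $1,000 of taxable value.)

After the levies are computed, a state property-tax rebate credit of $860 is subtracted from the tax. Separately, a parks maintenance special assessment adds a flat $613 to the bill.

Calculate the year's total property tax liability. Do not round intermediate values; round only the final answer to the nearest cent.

$24,768.59

Assessed value = $1,506,600 × 0.52 = $783,432
Taxable value = $783,432 − $55,600 = $727,832
Sable Creek Township: $727,832 × 0.0056 = $4,075.8592
Rookery ISD: $727,832 × 0.01183 = $8,610.25256
Drummond County: $727,832 × 0.01226 = $8,923.22032
Port Authority: $727,832 × 0.00468 = $3,406.25376
Levies subtotal = $25,015.58584
After credit = $25,015.58584 − $860 = $24,155.58584
Total = $24,155.58584 + $613 = $24,768.58584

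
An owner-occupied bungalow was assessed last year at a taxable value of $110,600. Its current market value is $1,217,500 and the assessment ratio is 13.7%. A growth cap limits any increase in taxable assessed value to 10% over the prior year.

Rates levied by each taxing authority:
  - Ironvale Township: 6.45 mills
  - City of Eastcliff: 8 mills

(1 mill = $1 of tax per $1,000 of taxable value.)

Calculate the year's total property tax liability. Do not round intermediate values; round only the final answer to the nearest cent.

Uncapped assessed value = $1,217,500 × 0.137 = $166,797.5
Cap limit = $110,600 × 1.1 = $121,660
Taxable assessed value = min($166,797.5, $121,660) = $121,660 (cap binds)
Ironvale Township: $121,660 × 0.00645 = $784.707
City of Eastcliff: $121,660 × 0.008 = $973.28
Total = $1,757.987

$1,757.99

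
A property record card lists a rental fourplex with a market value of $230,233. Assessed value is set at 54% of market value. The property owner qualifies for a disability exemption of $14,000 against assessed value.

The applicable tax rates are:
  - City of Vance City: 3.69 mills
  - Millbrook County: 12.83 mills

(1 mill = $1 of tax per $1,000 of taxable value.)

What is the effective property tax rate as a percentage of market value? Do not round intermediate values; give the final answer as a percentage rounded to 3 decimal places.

0.792%

Assessed value = $230,233 × 0.54 = $124,325.82
Taxable value = $124,325.82 − $14,000 = $110,325.82
City of Vance City: $110,325.82 × 0.00369 = $407.1022758
Millbrook County: $110,325.82 × 0.01283 = $1,415.4802706
Total tax = $1,822.5825464
Effective rate = $1,822.5825464 ÷ $230,233 = 0.792% of market value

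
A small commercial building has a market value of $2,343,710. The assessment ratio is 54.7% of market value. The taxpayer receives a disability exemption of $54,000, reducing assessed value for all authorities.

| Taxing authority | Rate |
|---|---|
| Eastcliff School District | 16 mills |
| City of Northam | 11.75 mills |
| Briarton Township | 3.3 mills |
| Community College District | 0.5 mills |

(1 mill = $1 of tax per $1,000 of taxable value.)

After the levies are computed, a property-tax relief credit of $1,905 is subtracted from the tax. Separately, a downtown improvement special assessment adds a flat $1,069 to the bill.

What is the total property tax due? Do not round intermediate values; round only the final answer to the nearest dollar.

$37,908

Assessed value = $2,343,710 × 0.547 = $1,282,009.37
Taxable value = $1,282,009.37 − $54,000 = $1,228,009.37
Eastcliff School District: $1,228,009.37 × 0.016 = $19,648.14992
City of Northam: $1,228,009.37 × 0.01175 = $14,429.1100975
Briarton Township: $1,228,009.37 × 0.0033 = $4,052.430921
Community College District: $1,228,009.37 × 0.0005 = $614.004685
Levies subtotal = $38,743.6956235
After credit = $38,743.6956235 − $1,905 = $36,838.6956235
Total = $36,838.6956235 + $1,069 = $37,907.6956235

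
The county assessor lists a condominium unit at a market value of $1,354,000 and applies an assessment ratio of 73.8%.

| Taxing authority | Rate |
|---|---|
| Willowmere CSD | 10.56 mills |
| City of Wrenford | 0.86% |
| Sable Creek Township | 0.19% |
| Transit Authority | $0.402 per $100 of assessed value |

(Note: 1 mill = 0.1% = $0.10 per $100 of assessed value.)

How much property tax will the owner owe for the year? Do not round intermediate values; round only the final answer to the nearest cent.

$25,061.24

Assessed value = $1,354,000 × 0.738 = $999,252
Willowmere CSD: $999,252 × 0.01056 = $10,552.10112
City of Wrenford: $999,252 × 0.0086 = $8,593.5672
Sable Creek Township: $999,252 × 0.0019 = $1,898.5788
Transit Authority: $999,252 × 0.00402 = $4,016.99304
Total = $25,061.24016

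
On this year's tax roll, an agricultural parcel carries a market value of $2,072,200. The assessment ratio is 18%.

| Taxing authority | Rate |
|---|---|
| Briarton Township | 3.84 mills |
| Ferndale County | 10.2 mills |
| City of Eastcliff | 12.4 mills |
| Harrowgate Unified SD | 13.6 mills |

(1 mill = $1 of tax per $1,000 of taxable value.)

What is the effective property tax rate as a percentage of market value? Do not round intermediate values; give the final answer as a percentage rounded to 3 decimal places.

0.721%

Assessed value = $2,072,200 × 0.18 = $372,996
Briarton Township: $372,996 × 0.00384 = $1,432.30464
Ferndale County: $372,996 × 0.0102 = $3,804.5592
City of Eastcliff: $372,996 × 0.0124 = $4,625.1504
Harrowgate Unified SD: $372,996 × 0.0136 = $5,072.7456
Total tax = $14,934.75984
Effective rate = $14,934.75984 ÷ $2,072,200 = 0.721% of market value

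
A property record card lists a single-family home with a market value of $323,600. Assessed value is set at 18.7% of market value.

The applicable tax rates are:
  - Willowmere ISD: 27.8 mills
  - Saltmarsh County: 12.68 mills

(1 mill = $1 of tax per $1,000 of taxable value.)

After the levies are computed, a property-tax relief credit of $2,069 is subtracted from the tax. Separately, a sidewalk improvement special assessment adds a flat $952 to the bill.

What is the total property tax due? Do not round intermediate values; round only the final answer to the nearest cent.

$1,332.57

Assessed value = $323,600 × 0.187 = $60,513.2
Willowmere ISD: $60,513.2 × 0.0278 = $1,682.26696
Saltmarsh County: $60,513.2 × 0.01268 = $767.307376
Levies subtotal = $2,449.574336
After credit = $2,449.574336 − $2,069 = $380.574336
Total = $380.574336 + $952 = $1,332.574336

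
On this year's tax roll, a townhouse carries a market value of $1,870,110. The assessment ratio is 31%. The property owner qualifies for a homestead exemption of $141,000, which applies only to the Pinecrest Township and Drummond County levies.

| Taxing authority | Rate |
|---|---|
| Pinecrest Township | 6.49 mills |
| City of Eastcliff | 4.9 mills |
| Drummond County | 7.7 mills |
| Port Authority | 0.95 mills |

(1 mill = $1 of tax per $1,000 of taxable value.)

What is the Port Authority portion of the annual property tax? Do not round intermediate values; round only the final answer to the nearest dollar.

$551

Assessed value = $1,870,110 × 0.31 = $579,734.1
Port Authority taxable value = $579,734.1 (exemption does not apply)
Port Authority levy = $579,734.1 × 0.00095 = $550.747395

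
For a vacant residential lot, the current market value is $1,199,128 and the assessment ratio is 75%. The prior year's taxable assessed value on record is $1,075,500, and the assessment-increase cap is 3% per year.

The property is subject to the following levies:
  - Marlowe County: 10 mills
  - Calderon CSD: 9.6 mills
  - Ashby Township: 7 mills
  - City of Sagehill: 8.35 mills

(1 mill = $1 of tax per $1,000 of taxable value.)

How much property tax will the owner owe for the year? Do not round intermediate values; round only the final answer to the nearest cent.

$31,432.14

Uncapped assessed value = $1,199,128 × 0.75 = $899,346
Cap limit = $1,075,500 × 1.03 = $1,107,765
Taxable assessed value = min($899,346, $1,107,765) = $899,346 (cap does not bind)
Marlowe County: $899,346 × 0.01 = $8,993.46
Calderon CSD: $899,346 × 0.0096 = $8,633.7216
Ashby Township: $899,346 × 0.007 = $6,295.422
City of Sagehill: $899,346 × 0.00835 = $7,509.5391
Total = $31,432.1427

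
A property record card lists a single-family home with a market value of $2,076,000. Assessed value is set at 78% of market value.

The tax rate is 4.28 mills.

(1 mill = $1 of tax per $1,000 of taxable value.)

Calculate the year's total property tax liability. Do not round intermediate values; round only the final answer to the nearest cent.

Assessed value = $2,076,000 × 0.78 = $1,619,280
Tax = $1,619,280 × 0.00428 = $6,930.5184

$6,930.52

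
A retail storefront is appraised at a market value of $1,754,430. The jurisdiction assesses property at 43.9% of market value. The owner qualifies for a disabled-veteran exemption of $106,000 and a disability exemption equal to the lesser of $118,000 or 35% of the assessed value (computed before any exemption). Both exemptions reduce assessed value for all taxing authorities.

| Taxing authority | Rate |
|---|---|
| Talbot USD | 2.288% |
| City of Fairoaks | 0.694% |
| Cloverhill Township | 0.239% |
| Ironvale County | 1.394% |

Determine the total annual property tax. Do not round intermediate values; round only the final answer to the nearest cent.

$25,206.89

Assessed value = $1,754,430 × 0.439 = $770,194.77
Disability exemption = min($118,000, 35% × $770,194.77) = min($118,000, $269,568.1695) = $118,000 (dollar cap binds)
Taxable value = $770,194.77 − $106,000 − $118,000 = $546,194.77
Talbot USD: $546,194.77 × 0.02288 = $12,496.9363376
City of Fairoaks: $546,194.77 × 0.00694 = $3,790.5917038
Cloverhill Township: $546,194.77 × 0.00239 = $1,305.4055003
Ironvale County: $546,194.77 × 0.01394 = $7,613.9550938
Total = $25,206.8886355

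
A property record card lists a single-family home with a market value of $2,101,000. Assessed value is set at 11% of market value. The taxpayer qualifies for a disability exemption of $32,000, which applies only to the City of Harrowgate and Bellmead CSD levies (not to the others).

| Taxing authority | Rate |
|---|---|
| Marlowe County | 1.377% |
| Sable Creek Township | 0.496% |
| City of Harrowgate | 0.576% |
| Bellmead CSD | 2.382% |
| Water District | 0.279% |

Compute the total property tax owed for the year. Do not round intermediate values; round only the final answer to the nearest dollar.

Assessed value = $2,101,000 × 0.11 = $231,110
Marlowe County: $231,110 × 0.01377 = $3,182.3847
Sable Creek Township: $231,110 × 0.00496 = $1,146.3056
City of Harrowgate: ($231,110 − $32,000) × 0.00576 = $199,110 × 0.00576 = $1,146.8736
Bellmead CSD: ($231,110 − $32,000) × 0.02382 = $199,110 × 0.02382 = $4,742.8002
Water District: $231,110 × 0.00279 = $644.7969
Total = $10,863.161

$10,863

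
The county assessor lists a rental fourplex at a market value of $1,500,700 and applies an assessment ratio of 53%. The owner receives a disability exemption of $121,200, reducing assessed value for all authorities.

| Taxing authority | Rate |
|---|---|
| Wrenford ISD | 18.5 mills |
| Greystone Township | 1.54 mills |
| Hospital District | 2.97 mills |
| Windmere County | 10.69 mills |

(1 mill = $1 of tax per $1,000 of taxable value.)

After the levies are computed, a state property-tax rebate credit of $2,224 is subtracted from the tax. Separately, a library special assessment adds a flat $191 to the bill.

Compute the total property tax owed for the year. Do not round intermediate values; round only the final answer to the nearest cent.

Assessed value = $1,500,700 × 0.53 = $795,371
Taxable value = $795,371 − $121,200 = $674,171
Wrenford ISD: $674,171 × 0.0185 = $12,472.1635
Greystone Township: $674,171 × 0.00154 = $1,038.22334
Hospital District: $674,171 × 0.00297 = $2,002.28787
Windmere County: $674,171 × 0.01069 = $7,206.88799
Levies subtotal = $22,719.5627
After credit = $22,719.5627 − $2,224 = $20,495.5627
Total = $20,495.5627 + $191 = $20,686.5627

$20,686.56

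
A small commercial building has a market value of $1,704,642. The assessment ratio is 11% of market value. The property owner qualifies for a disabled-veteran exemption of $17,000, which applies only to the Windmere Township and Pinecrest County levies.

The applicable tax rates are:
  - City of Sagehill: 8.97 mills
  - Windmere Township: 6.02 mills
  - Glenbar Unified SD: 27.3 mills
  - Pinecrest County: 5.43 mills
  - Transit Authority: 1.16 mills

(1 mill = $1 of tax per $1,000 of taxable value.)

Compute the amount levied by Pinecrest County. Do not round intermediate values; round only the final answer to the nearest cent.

$925.87

Assessed value = $1,704,642 × 0.11 = $187,510.62
Pinecrest County taxable value = $187,510.62 − $17,000 = $170,510.62
Pinecrest County levy = $170,510.62 × 0.00543 = $925.8726666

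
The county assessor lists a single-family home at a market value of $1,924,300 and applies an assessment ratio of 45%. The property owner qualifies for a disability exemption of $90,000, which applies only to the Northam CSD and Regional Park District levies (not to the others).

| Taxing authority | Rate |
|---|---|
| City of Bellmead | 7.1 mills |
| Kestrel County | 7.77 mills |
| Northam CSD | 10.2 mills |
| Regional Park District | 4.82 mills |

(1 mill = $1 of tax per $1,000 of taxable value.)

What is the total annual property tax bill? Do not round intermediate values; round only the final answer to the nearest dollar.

Assessed value = $1,924,300 × 0.45 = $865,935
City of Bellmead: $865,935 × 0.0071 = $6,148.1385
Kestrel County: $865,935 × 0.00777 = $6,728.31495
Northam CSD: ($865,935 − $90,000) × 0.0102 = $775,935 × 0.0102 = $7,914.537
Regional Park District: ($865,935 − $90,000) × 0.00482 = $775,935 × 0.00482 = $3,740.0067
Total = $24,530.99715

$24,531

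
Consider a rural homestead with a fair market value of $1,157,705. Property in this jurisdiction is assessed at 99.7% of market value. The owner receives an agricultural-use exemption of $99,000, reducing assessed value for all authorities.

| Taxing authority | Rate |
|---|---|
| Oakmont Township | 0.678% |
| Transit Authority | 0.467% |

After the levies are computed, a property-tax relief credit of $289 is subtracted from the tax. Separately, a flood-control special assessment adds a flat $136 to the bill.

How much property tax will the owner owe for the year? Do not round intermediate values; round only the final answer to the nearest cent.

$11,929.41

Assessed value = $1,157,705 × 0.997 = $1,154,231.885
Taxable value = $1,154,231.885 − $99,000 = $1,055,231.885
Oakmont Township: $1,055,231.885 × 0.00678 = $7,154.4721803
Transit Authority: $1,055,231.885 × 0.00467 = $4,927.93290295
Levies subtotal = $12,082.40508325
After credit = $12,082.40508325 − $289 = $11,793.40508325
Total = $11,793.40508325 + $136 = $11,929.40508325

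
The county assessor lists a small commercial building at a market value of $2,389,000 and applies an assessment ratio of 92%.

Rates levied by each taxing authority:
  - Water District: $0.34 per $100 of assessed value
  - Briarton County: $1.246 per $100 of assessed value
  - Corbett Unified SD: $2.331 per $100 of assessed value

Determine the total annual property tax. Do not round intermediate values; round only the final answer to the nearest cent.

$86,090.96

Assessed value = $2,389,000 × 0.92 = $2,197,880
Water District: $2,197,880 × 0.0034 = $7,472.792
Briarton County: $2,197,880 × 0.01246 = $27,385.5848
Corbett Unified SD: $2,197,880 × 0.02331 = $51,232.5828
Total = $7,472.792 + $27,385.5848 + $51,232.5828 = $86,090.9596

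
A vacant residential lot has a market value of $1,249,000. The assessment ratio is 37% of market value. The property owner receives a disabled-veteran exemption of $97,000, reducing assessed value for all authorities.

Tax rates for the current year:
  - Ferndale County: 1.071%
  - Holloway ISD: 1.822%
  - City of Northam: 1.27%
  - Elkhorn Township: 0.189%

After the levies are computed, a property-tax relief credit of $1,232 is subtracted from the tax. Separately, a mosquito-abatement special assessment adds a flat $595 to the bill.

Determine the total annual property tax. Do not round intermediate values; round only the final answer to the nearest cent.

$15,253.46

Assessed value = $1,249,000 × 0.37 = $462,130
Taxable value = $462,130 − $97,000 = $365,130
Ferndale County: $365,130 × 0.01071 = $3,910.5423
Holloway ISD: $365,130 × 0.01822 = $6,652.6686
City of Northam: $365,130 × 0.0127 = $4,637.151
Elkhorn Township: $365,130 × 0.00189 = $690.0957
Levies subtotal = $15,890.4576
After credit = $15,890.4576 − $1,232 = $14,658.4576
Total = $14,658.4576 + $595 = $15,253.4576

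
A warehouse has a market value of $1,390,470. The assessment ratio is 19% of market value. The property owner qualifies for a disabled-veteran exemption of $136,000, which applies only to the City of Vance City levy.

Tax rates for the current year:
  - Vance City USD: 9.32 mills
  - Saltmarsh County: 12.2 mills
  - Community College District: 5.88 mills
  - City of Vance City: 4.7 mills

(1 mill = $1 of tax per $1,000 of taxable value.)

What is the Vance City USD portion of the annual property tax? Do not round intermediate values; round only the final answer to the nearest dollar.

$2,462

Assessed value = $1,390,470 × 0.19 = $264,189.3
Vance City USD taxable value = $264,189.3 (exemption does not apply)
Vance City USD levy = $264,189.3 × 0.00932 = $2,462.244276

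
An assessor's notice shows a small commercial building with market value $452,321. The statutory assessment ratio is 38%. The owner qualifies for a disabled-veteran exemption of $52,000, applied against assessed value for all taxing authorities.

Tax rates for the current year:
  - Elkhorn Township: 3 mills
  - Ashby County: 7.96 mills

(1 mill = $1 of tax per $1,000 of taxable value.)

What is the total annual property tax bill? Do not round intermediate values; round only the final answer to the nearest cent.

$1,313.91

Assessed value = $452,321 × 0.38 = $171,881.98
Taxable value = $171,881.98 − $52,000 = $119,881.98
Elkhorn Township: $119,881.98 × 0.003 = $359.64594
Ashby County: $119,881.98 × 0.00796 = $954.2605608
Total = $359.64594 + $954.2605608 = $1,313.9065008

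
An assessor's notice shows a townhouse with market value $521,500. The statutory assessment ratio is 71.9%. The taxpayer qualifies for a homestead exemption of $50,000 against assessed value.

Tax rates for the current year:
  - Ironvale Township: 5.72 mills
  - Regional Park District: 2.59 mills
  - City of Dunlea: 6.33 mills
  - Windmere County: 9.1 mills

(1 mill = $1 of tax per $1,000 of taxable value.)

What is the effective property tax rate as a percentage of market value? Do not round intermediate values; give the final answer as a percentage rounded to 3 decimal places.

1.479%

Assessed value = $521,500 × 0.719 = $374,958.5
Taxable value = $374,958.5 − $50,000 = $324,958.5
Ironvale Township: $324,958.5 × 0.00572 = $1,858.76262
Regional Park District: $324,958.5 × 0.00259 = $841.642515
City of Dunlea: $324,958.5 × 0.00633 = $2,056.987305
Windmere County: $324,958.5 × 0.0091 = $2,957.12235
Total tax = $7,714.51479
Effective rate = $7,714.51479 ÷ $521,500 = 1.479% of market value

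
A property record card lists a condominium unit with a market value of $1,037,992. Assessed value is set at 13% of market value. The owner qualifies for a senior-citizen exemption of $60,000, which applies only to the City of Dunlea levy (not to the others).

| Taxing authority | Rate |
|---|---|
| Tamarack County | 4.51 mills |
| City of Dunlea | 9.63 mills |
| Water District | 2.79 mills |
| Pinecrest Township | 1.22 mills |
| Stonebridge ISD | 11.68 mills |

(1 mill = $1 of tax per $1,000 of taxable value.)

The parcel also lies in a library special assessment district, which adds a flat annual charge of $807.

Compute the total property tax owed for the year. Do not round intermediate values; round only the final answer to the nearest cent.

$4,254.43

Assessed value = $1,037,992 × 0.13 = $134,938.96
Tamarack County: $134,938.96 × 0.00451 = $608.5747096
City of Dunlea: ($134,938.96 − $60,000) × 0.00963 = $74,938.96 × 0.00963 = $721.6621848
Water District: $134,938.96 × 0.00279 = $376.4796984
Pinecrest Township: $134,938.96 × 0.00122 = $164.6255312
Stonebridge ISD: $134,938.96 × 0.01168 = $1,576.0870528
Levies subtotal = $3,447.4291768
Total = $3,447.4291768 + $807 = $4,254.4291768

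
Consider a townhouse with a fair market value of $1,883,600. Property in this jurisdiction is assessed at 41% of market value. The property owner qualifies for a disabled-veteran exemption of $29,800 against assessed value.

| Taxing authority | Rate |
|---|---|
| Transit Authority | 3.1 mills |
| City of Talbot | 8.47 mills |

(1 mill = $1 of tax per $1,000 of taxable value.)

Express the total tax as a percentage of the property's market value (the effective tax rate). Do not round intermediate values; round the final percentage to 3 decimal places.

Assessed value = $1,883,600 × 0.41 = $772,276
Taxable value = $772,276 − $29,800 = $742,476
Transit Authority: $742,476 × 0.0031 = $2,301.6756
City of Talbot: $742,476 × 0.00847 = $6,288.77172
Total tax = $8,590.44732
Effective rate = $8,590.44732 ÷ $1,883,600 = 0.456% of market value

0.456%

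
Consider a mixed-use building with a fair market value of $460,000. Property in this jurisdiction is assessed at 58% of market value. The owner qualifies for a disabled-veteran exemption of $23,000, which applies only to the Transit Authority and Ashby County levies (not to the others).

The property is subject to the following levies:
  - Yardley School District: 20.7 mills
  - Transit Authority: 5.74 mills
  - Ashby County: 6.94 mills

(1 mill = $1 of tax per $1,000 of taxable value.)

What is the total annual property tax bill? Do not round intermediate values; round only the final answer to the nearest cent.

Assessed value = $460,000 × 0.58 = $266,800
Yardley School District: $266,800 × 0.0207 = $5,522.76
Transit Authority: ($266,800 − $23,000) × 0.00574 = $243,800 × 0.00574 = $1,399.412
Ashby County: ($266,800 − $23,000) × 0.00694 = $243,800 × 0.00694 = $1,691.972
Total = $8,614.144

$8,614.14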